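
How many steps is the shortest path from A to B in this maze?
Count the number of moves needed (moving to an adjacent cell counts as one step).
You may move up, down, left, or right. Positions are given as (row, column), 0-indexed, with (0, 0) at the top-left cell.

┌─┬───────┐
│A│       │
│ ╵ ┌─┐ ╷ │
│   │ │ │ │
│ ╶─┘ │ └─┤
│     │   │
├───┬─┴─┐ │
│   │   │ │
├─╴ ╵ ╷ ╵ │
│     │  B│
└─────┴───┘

Using BFS to find shortest path:
Start: (0, 0), End: (4, 4)
Path found:
(0,0) → (1,0) → (1,1) → (0,1) → (0,2) → (0,3) → (1,3) → (2,3) → (2,4) → (3,4) → (4,4)
Number of steps: 10

Solution:

┌─┬───────┐
│A│↱ → ↓  │
│ ╵ ┌─┐ ╷ │
│↳ ↑│ │↓│ │
│ ╶─┘ │ └─┤
│     │↳ ↓│
├───┬─┴─┐ │
│   │   │↓│
├─╴ ╵ ╷ ╵ │
│     │  B│
└─────┴───┘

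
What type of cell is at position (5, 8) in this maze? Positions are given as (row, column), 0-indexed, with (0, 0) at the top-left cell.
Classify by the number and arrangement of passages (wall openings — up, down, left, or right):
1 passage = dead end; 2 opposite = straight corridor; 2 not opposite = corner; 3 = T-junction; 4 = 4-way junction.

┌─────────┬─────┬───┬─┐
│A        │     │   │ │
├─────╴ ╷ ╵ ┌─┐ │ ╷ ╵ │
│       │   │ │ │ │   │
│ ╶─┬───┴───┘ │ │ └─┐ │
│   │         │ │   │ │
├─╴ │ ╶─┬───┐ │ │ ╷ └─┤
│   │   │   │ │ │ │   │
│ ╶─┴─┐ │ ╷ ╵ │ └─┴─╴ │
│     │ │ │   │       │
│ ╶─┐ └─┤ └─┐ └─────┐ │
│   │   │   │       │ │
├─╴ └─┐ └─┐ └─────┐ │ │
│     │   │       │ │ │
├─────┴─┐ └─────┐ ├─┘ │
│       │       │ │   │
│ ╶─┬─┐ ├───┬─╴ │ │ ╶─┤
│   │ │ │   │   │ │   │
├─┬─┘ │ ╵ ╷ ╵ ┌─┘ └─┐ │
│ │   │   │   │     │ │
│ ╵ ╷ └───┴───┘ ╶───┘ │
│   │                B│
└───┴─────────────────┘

Checking cell at (5, 8):
Number of passages: 2
Cell type: straight corridor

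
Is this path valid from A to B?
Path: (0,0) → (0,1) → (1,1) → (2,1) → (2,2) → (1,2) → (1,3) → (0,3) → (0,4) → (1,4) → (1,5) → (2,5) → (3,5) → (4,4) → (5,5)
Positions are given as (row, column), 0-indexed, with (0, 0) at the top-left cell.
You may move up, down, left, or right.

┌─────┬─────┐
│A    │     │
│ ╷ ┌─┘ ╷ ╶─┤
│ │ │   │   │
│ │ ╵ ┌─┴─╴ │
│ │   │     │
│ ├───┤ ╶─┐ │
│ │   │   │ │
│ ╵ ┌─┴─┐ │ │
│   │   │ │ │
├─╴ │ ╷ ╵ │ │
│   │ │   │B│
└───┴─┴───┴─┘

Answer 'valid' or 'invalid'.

Checking path validity:
Result: Invalid move at step 13: cannot move from (3, 5) to (4, 4).

invalid

Correct solution:

┌─────┬─────┐
│A ↓  │↱ ↓  │
│ ╷ ┌─┘ ╷ ╶─┤
│ │↓│↱ ↑│↳ ↓│
│ │ ╵ ┌─┴─╴ │
│ │↳ ↑│    ↓│
│ ├───┤ ╶─┐ │
│ │   │   │↓│
│ ╵ ┌─┴─┐ │ │
│   │   │ │↓│
├─╴ │ ╷ ╵ │ │
│   │ │   │B│
└───┴─┴───┴─┘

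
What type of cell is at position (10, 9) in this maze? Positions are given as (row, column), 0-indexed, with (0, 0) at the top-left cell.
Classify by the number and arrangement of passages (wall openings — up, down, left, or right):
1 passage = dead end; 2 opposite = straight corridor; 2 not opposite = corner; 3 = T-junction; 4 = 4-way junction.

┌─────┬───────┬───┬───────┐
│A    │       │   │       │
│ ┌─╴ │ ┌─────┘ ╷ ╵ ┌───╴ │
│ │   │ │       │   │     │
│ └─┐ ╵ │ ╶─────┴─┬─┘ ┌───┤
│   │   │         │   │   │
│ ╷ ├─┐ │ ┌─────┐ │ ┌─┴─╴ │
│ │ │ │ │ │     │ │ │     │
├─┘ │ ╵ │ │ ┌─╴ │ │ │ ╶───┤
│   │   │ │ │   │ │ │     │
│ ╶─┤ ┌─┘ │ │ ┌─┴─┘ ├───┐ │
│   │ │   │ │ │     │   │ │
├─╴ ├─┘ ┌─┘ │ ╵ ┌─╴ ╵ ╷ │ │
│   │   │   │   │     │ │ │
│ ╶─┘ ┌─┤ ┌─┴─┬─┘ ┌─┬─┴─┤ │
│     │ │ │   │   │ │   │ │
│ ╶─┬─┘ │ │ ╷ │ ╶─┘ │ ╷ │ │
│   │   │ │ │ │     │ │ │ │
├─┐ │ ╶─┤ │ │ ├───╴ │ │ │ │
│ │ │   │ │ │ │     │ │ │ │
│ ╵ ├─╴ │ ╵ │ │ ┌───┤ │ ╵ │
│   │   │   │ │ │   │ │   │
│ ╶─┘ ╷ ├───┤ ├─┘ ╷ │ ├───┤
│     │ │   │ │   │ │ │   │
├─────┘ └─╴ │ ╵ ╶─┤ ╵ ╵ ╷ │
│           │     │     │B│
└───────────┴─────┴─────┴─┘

Checking cell at (10, 9):
Number of passages: 2
Cell type: corner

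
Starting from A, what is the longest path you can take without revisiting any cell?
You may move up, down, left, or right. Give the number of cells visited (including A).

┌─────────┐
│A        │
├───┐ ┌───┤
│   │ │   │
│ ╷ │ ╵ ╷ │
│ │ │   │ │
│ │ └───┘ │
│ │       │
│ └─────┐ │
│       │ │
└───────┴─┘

Finding longest simple path using DFS:
Start: (0, 0)
Longest path visits 22 cells
Path: A → right → right → down → down → right → up → right → down → down → left → left → left → up → up → left → down → down → down → right → right → right

Solution:

┌─────────┐
│A → ↓    │
├───┐ ┌───┤
│↓ ↰│↓│↱ ↓│
│ ╷ │ ╵ ╷ │
│↓│↑│↳ ↑│↓│
│ │ └───┘ │
│↓│↑ ← ← ↲│
│ └─────┐ │
│↳ → → B│ │
└───────┴─┘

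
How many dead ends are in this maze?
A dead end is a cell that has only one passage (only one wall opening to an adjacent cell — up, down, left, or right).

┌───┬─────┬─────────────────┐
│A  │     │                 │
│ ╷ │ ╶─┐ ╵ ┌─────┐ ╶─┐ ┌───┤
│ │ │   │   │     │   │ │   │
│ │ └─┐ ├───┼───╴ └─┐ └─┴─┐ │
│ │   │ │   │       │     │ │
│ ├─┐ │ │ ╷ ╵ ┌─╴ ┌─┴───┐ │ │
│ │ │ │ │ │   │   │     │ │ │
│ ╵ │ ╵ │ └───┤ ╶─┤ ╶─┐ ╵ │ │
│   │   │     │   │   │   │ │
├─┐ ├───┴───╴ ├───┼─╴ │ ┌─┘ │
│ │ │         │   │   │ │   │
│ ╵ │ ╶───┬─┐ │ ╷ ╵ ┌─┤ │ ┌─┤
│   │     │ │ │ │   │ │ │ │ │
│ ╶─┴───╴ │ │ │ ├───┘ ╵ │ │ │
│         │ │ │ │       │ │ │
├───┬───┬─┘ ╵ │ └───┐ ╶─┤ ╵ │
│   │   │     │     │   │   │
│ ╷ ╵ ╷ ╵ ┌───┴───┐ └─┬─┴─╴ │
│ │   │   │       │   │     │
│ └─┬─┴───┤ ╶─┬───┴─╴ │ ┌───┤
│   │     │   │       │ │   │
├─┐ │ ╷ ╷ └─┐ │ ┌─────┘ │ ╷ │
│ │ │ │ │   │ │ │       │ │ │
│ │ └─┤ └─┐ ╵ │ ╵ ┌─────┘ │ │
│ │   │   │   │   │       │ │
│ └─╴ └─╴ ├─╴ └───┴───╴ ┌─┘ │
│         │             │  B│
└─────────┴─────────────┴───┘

Checking each cell for number of passages:

Dead ends found at positions:
  (0, 13)
  (1, 6)
  (1, 11)
  (1, 12)
  (2, 9)
  (3, 1)
  (4, 8)
  (5, 0)
  (6, 5)
  (6, 10)
  (6, 13)
  (7, 8)
  (8, 11)
  (9, 8)
  (11, 0)
  (11, 2)
  (12, 9)
  (13, 5)
  (13, 12)
Total dead ends: 19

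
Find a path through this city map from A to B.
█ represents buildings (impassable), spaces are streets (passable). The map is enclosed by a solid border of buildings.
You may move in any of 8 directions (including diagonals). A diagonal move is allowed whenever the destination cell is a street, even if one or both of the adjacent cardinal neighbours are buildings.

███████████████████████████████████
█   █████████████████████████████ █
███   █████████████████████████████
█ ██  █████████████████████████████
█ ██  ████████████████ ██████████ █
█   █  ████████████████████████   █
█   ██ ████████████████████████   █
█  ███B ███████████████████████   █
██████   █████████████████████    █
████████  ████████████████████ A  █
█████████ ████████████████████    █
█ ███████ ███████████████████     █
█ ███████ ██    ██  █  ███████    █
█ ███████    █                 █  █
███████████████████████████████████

Finding the shortest path from A to B:
Movement: 8-directional
Path length: 29 steps
Directions: down → down → down-left → down-left → left → left → left → left → left → left → left → left → left → left → left → left → left → left → left → up-left → left → down-left → left → up-left → up → up → up-left → up-left → up-left

Solution:

███████████████████████████████████
█   █████████████████████████████ █
███   █████████████████████████████
█ ██  █████████████████████████████
█ ██  ████████████████ ██████████ █
█   █  ████████████████████████   █
█   ██ ████████████████████████   █
█  ███B ███████████████████████   █
██████ ↖ █████████████████████    █
████████↖ ████████████████████ A  █
█████████↖████████████████████ ↓  █
█ ███████↑███████████████████  ↙  █
█ ███████↑██↙←  ██  █  ███████↙   █
█ ███████ ↖← █↖←←←←←←←←←←←←←←← █  █
███████████████████████████████████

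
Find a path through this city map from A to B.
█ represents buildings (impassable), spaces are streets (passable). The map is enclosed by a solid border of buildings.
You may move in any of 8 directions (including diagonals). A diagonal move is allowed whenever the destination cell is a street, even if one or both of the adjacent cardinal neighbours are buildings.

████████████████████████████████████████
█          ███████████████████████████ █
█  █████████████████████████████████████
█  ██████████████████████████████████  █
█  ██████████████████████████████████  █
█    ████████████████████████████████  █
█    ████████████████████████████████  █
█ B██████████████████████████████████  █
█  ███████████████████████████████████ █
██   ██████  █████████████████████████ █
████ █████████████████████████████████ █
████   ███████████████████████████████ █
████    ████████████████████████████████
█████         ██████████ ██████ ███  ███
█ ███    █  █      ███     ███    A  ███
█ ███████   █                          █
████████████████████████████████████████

Finding the shortest path from A to B:
Movement: 8-directional
Path length: 33 steps
Directions: left → left → left → left → down-left → left → left → left → left → left → left → left → left → left → left → left → left → left → left → left → up-left → up-left → left → left → left → left → left → up-left → up-left → up-left → up-left → up-left → up

Solution:

████████████████████████████████████████
█          ███████████████████████████ █
█  █████████████████████████████████████
█  ██████████████████████████████████  █
█  ██████████████████████████████████  █
█    ████████████████████████████████  █
█    ████████████████████████████████  █
█ B██████████████████████████████████  █
█ ↑███████████████████████████████████ █
██ ↖ ██████  █████████████████████████ █
████↖█████████████████████████████████ █
████ ↖ ███████████████████████████████ █
████  ↖ ████████████████████████████████
█████  ↖←←←←← ██████████ ██████ ███  ███
█ ███    █  █↖     ███     ███↙←←←A  ███
█ ███████   █ ↖←←←←←←←←←←←←←←←         █
████████████████████████████████████████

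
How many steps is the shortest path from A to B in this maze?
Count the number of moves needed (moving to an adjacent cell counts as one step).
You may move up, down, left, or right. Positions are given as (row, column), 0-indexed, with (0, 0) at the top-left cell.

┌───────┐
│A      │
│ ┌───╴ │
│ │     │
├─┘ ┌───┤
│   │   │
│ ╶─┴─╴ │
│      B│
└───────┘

Using BFS to find shortest path:
Start: (0, 0), End: (3, 3)
Path found:
(0,0) → (0,1) → (0,2) → (0,3) → (1,3) → (1,2) → (1,1) → (2,1) → (2,0) → (3,0) → (3,1) → (3,2) → (3,3)
Number of steps: 12

Solution:

┌───────┐
│A → → ↓│
│ ┌───╴ │
│ │↓ ← ↲│
├─┘ ┌───┤
│↓ ↲│   │
│ ╶─┴─╴ │
│↳ → → B│
└───────┘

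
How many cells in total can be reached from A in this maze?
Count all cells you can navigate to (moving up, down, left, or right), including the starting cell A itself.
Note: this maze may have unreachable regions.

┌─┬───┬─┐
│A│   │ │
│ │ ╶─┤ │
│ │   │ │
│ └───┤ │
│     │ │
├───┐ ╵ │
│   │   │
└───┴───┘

Using BFS/flood-fill to find all reachable cells from A:
Maze size: 4 × 4 = 16 total cells
6 cell(s) are walled off and cannot be reached from A.
Reachable cells: 10

Reachable region (· marks reachable cells):

┌─┬───┬─┐
│A│   │·│
│ │ ╶─┤ │
│·│   │·│
│ └───┤ │
│· · ·│·│
├───┐ ╵ │
│   │· ·│
└───┴───┘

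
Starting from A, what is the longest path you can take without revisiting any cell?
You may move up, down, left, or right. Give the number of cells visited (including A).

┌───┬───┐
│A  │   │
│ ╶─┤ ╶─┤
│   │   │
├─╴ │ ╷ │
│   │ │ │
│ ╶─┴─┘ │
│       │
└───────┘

Finding longest simple path using DFS:
Start: (0, 0)
Longest path visits 14 cells
Path: A → down → right → down → left → down → right → right → right → up → up → left → up → right

Solution:

┌───┬───┐
│A  │↱ B│
│ ╶─┤ ╶─┤
│↳ ↓│↑ ↰│
├─╴ │ ╷ │
│↓ ↲│ │↑│
│ ╶─┴─┘ │
│↳ → → ↑│
└───────┘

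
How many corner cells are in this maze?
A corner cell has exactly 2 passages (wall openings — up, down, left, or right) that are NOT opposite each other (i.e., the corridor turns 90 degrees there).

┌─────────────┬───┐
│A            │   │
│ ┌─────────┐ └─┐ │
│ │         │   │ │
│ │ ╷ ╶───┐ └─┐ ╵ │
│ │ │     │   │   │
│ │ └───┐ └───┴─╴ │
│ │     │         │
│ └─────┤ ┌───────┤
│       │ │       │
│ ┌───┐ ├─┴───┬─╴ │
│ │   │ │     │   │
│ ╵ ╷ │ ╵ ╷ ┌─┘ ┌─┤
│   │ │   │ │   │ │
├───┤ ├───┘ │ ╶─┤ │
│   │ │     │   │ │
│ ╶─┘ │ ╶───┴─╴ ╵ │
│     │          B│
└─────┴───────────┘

Counting corner cells (2 non-opposite passages):
Total corners: 35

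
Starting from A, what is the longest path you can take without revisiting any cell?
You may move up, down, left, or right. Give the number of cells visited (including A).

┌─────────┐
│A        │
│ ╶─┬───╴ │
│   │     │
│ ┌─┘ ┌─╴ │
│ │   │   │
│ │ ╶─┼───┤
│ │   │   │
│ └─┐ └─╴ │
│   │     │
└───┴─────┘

Finding longest simple path using DFS:
Start: (0, 0)
Longest path visits 17 cells
Path: A → right → right → right → right → down → left → left → down → left → down → right → down → right → right → up → left

Solution:

┌─────────┐
│A → → → ↓│
│ ╶─┬───╴ │
│   │↓ ← ↲│
│ ┌─┘ ┌─╴ │
│ │↓ ↲│   │
│ │ ╶─┼───┤
│ │↳ ↓│B ↰│
│ └─┐ └─╴ │
│   │↳ → ↑│
└───┴─────┘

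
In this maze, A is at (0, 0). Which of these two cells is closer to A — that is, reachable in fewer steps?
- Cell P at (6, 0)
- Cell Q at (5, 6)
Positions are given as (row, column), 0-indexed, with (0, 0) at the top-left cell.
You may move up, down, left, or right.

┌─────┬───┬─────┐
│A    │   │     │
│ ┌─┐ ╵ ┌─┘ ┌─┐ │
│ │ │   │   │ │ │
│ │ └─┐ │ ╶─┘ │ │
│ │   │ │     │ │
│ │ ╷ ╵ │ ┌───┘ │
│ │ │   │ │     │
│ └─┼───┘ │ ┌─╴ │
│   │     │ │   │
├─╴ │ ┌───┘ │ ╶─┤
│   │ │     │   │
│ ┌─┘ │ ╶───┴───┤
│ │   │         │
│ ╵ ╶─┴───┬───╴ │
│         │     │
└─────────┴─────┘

Shortest path A → P at (6, 0): 8 steps
Shortest path A → Q at (5, 6): 29 steps

P is closer (8 steps vs 29 steps).

Path to P:

┌─────┬───┬─────┐
│A    │   │     │
│ ┌─┐ ╵ ┌─┘ ┌─┐ │
│↓│ │   │   │ │ │
│ │ └─┐ │ ╶─┘ │ │
│↓│   │ │     │ │
│ │ ╷ ╵ │ ┌───┘ │
│↓│ │   │ │     │
│ └─┼───┘ │ ┌─╴ │
│↳ ↓│     │ │   │
├─╴ │ ┌───┘ │ ╶─┤
│↓ ↲│ │     │   │
│ ┌─┘ │ ╶───┴───┤
│P│   │         │
│ ╵ ╶─┴───┬───╴ │
│         │     │
└─────────┴─────┘

Path to Q:

┌─────┬───┬─────┐
│A    │   │↱ → ↓│
│ ┌─┐ ╵ ┌─┘ ┌─┐ │
│↓│ │   │↱ ↑│ │↓│
│ │ └─┐ │ ╶─┘ │ │
│↓│   │ │↑    │↓│
│ │ ╷ ╵ │ ┌───┘ │
│↓│ │   │↑│    ↓│
│ └─┼───┘ │ ┌─╴ │
│↳ ↓│↱ → ↑│ │↓ ↲│
├─╴ │ ┌───┘ │ ╶─┤
│↓ ↲│↑│     │Q  │
│ ┌─┘ │ ╶───┴───┤
│↓│↱ ↑│         │
│ ╵ ╶─┴───┬───╴ │
│↳ ↑      │     │
└─────────┴─────┘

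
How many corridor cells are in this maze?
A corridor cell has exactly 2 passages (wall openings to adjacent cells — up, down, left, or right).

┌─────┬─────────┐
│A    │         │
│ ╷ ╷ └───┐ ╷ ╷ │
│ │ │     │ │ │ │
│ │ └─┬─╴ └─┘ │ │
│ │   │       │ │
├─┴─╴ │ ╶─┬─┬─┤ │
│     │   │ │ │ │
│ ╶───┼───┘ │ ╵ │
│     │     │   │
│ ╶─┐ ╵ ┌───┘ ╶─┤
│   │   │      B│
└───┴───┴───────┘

Counting cells with exactly 2 passages:
Total corridor cells: 32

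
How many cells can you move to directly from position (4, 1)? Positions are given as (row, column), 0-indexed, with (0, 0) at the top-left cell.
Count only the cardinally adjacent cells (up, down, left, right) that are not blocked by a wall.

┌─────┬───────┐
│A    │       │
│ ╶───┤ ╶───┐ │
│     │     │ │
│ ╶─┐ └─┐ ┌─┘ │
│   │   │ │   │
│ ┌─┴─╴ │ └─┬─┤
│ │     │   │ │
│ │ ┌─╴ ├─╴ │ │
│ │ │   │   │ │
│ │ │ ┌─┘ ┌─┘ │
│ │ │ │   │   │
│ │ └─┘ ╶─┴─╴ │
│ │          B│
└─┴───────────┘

Checking passable neighbors of (4, 1):
Neighbors: (3, 1), (5, 1)
Count: 2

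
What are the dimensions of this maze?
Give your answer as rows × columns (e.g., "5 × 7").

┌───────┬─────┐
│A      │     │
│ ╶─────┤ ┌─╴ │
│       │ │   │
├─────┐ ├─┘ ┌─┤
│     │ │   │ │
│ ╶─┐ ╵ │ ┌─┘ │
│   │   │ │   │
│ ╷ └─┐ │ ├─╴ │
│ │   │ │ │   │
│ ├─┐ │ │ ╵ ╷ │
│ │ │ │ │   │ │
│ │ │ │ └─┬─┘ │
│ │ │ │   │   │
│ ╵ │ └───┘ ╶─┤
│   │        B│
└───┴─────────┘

Counting the maze dimensions:
Rows (vertical): 8
Columns (horizontal): 7
Dimensions: 8 × 7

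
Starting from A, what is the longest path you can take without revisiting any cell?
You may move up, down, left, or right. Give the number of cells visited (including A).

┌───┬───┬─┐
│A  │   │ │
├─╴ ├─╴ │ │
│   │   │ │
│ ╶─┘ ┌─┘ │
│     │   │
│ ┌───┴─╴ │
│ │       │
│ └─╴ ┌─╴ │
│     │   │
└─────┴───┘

Finding longest simple path using DFS:
Start: (0, 0)
Longest path visits 15 cells
Path: A → right → down → left → down → down → down → right → right → up → right → right → up → up → up

Solution:

┌───┬───┬─┐
│A ↓│   │B│
├─╴ ├─╴ │ │
│↓ ↲│   │↑│
│ ╶─┘ ┌─┘ │
│↓    │  ↑│
│ ┌───┴─╴ │
│↓│  ↱ → ↑│
│ └─╴ ┌─╴ │
│↳ → ↑│   │
└─────┴───┘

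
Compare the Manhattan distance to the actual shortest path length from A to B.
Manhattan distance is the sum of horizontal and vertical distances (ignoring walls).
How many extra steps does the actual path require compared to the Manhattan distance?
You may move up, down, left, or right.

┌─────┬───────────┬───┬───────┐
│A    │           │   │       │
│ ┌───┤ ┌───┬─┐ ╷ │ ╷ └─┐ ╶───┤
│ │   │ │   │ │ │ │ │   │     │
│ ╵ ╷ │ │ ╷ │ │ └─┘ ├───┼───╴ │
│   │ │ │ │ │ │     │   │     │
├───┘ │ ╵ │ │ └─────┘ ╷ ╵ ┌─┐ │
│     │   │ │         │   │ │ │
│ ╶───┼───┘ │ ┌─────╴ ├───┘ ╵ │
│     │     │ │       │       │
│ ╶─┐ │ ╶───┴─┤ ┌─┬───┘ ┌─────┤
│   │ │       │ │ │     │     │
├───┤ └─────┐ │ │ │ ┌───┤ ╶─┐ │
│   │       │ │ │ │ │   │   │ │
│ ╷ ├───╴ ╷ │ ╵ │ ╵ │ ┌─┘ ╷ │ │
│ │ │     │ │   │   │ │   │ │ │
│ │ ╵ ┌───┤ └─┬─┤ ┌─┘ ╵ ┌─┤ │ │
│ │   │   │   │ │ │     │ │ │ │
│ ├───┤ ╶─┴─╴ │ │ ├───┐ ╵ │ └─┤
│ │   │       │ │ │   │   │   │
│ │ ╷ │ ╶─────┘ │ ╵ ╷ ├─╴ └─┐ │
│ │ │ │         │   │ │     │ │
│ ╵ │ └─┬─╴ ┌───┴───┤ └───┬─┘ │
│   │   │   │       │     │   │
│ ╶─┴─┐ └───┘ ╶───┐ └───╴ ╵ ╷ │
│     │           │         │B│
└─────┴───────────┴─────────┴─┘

Manhattan distance: |12 - 0| + |14 - 0| = 26
Actual path length: 52
Extra steps: 52 - 26 = 26

Solution:

┌─────┬───────────┬───┬───────┐
│A    │           │   │       │
│ ┌───┤ ┌───┬─┐ ╷ │ ╷ └─┐ ╶───┤
│↓│↱ ↓│ │   │ │ │ │ │   │     │
│ ╵ ╷ │ │ ╷ │ │ └─┘ ├───┼───╴ │
│↳ ↑│↓│ │ │ │ │     │   │     │
├───┘ │ ╵ │ │ └─────┘ ╷ ╵ ┌─┐ │
│↓ ← ↲│   │ │         │   │ │ │
│ ╶───┼───┘ │ ┌─────╴ ├───┘ ╵ │
│↳ → ↓│     │ │       │       │
│ ╶─┐ │ ╶───┴─┤ ┌─┬───┘ ┌─────┤
│   │↓│       │ │ │     │     │
├───┤ └─────┐ │ │ │ ┌───┤ ╶─┐ │
│↓ ↰│↳ → ↓  │ │ │ │ │   │   │ │
│ ╷ ├───╴ ╷ │ ╵ │ ╵ │ ┌─┘ ╷ │ │
│↓│↑│↓ ← ↲│ │   │   │ │   │ │ │
│ │ ╵ ┌───┤ └─┬─┤ ┌─┘ ╵ ┌─┤ │ │
│↓│↑ ↲│   │   │ │ │     │ │ │ │
│ ├───┤ ╶─┴─╴ │ │ ├───┐ ╵ │ └─┤
│↓│↱ ↓│       │ │ │   │   │   │
│ │ ╷ │ ╶─────┘ │ ╵ ╷ ├─╴ └─┐ │
│↓│↑│↓│         │   │ │     │ │
│ ╵ │ └─┬─╴ ┌───┴───┤ └───┬─┘ │
│↳ ↑│↳ ↓│   │↱ → → ↓│     │↱ ↓│
│ ╶─┴─┐ └───┘ ╶───┐ └───╴ ╵ ╷ │
│     │↳ → → ↑    │↳ → → → ↑│B│
└─────┴───────────┴─────────┴─┘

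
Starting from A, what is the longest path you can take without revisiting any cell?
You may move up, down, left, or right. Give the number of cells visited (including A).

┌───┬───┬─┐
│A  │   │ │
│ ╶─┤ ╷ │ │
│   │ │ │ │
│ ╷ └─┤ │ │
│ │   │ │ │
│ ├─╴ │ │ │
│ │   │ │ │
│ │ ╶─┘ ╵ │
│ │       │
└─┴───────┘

Finding longest simple path using DFS:
Start: (0, 0)
Longest path visits 16 cells
Path: A → down → right → down → right → down → left → down → right → right → up → up → up → up → left → down

Solution:

┌───┬───┬─┐
│A  │↓ ↰│ │
│ ╶─┤ ╷ │ │
│↳ ↓│B│↑│ │
│ ╷ └─┤ │ │
│ │↳ ↓│↑│ │
│ ├─╴ │ │ │
│ │↓ ↲│↑│ │
│ │ ╶─┘ ╵ │
│ │↳ → ↑  │
└─┴───────┘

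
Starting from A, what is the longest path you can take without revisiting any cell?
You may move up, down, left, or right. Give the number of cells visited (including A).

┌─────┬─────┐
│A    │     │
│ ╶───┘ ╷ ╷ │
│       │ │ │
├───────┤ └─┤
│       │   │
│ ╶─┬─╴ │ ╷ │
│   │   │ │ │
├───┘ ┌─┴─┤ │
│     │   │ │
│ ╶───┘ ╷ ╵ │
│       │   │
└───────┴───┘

Finding longest simple path using DFS:
Start: (0, 0)
Longest path visits 31 cells
Path: A → down → right → right → right → up → right → down → down → right → down → down → down → left → up → left → down → left → left → left → up → right → right → up → right → up → left → left → left → down → right

Solution:

┌─────┬─────┐
│A    │↱ ↓  │
│ ╶───┘ ╷ ╷ │
│↳ → → ↑│↓│ │
├───────┤ └─┤
│↓ ← ← ↰│↳ ↓│
│ ╶─┬─╴ │ ╷ │
│↳ B│↱ ↑│ │↓│
├───┘ ┌─┴─┤ │
│↱ → ↑│↓ ↰│↓│
│ ╶───┘ ╷ ╵ │
│↑ ← ← ↲│↑ ↲│
└───────┴───┘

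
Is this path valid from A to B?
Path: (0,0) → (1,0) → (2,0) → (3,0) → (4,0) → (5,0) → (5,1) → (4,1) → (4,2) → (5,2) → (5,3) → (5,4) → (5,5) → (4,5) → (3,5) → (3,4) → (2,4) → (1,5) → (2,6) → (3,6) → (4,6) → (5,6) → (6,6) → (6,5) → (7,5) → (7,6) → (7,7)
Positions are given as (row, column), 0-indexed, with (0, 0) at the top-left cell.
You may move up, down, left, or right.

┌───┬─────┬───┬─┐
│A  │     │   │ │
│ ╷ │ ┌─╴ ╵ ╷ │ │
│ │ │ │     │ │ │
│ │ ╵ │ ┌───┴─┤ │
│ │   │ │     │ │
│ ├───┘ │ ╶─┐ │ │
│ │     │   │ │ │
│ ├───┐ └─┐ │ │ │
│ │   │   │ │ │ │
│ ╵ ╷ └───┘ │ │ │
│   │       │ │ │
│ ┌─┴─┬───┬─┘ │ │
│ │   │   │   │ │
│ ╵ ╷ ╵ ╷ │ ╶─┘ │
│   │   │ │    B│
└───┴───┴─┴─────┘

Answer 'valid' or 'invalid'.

Checking path validity:
Result: Invalid move at step 17: cannot move from (2, 4) to (1, 5).

invalid

Correct solution:

┌───┬─────┬───┬─┐
│A  │     │   │ │
│ ╷ │ ┌─╴ ╵ ╷ │ │
│↓│ │ │     │ │ │
│ │ ╵ │ ┌───┴─┤ │
│↓│   │ │↱ → ↓│ │
│ ├───┘ │ ╶─┐ │ │
│↓│     │↑ ↰│↓│ │
│ ├───┐ └─┐ │ │ │
│↓│↱ ↓│   │↑│↓│ │
│ ╵ ╷ └───┘ │ │ │
│↳ ↑│↳ → → ↑│↓│ │
│ ┌─┴─┬───┬─┘ │ │
│ │   │   │↓ ↲│ │
│ ╵ ╷ ╵ ╷ │ ╶─┘ │
│   │   │ │↳ → B│
└───┴───┴─┴─────┘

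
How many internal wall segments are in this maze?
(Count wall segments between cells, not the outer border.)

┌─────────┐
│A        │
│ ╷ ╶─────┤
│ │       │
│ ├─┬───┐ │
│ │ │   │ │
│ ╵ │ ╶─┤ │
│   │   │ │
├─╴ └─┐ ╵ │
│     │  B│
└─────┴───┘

Counting internal wall segments:
Total internal walls: 16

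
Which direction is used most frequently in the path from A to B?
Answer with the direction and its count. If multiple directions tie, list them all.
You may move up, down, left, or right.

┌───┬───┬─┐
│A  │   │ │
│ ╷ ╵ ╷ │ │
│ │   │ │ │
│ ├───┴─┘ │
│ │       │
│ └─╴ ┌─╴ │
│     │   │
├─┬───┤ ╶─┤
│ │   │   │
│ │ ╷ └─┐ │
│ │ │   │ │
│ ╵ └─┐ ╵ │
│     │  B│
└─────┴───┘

Directions: down, down, down, right, right, up, right, right, down, left, down, right, down, down
Counts: {'down': 7, 'right': 5, 'up': 1, 'left': 1}
Most common: down (7 times)

Solution:

┌───┬───┬─┐
│A  │   │ │
│ ╷ ╵ ╷ │ │
│↓│   │ │ │
│ ├───┴─┘ │
│↓│  ↱ → ↓│
│ └─╴ ┌─╴ │
│↳ → ↑│↓ ↲│
├─┬───┤ ╶─┤
│ │   │↳ ↓│
│ │ ╷ └─┐ │
│ │ │   │↓│
│ ╵ └─┐ ╵ │
│     │  B│
└─────┴───┘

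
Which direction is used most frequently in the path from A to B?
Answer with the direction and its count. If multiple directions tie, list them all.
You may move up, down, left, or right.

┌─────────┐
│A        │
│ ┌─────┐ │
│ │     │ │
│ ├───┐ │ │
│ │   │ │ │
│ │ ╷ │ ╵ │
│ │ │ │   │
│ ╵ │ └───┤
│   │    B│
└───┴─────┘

Directions: down, down, down, down, right, up, up, right, down, down, right, right
Counts: {'down': 6, 'right': 4, 'up': 2}
Most common: down (6 times)

Solution:

┌─────────┐
│A        │
│ ┌─────┐ │
│↓│     │ │
│ ├───┐ │ │
│↓│↱ ↓│ │ │
│ │ ╷ │ ╵ │
│↓│↑│↓│   │
│ ╵ │ └───┤
│↳ ↑│↳ → B│
└───┴─────┘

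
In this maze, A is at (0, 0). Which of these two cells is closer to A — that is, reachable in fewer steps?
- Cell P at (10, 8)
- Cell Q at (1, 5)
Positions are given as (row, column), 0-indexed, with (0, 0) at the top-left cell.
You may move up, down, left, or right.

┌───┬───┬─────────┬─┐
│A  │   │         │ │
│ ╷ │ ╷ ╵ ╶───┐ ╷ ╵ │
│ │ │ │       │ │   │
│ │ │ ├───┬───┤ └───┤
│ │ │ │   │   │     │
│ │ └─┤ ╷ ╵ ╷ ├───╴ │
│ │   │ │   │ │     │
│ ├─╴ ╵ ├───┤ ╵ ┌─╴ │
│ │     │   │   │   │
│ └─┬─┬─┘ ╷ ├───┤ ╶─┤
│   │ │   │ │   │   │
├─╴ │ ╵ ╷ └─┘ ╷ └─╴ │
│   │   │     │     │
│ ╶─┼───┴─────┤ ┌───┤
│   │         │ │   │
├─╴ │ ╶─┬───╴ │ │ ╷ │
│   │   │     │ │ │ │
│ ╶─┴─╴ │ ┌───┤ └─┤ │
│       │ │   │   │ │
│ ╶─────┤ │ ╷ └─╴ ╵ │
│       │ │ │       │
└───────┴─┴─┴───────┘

Shortest path A → P at (10, 8): 32 steps
Shortest path A → Q at (1, 5): 30 steps

Q is closer (30 steps vs 32 steps).

Path to P:

┌───┬───┬─────────┬─┐
│A ↓│   │         │ │
│ ╷ │ ╷ ╵ ╶───┐ ╷ ╵ │
│ │↓│ │       │ │   │
│ │ │ ├───┬───┤ └───┤
│ │↓│ │↱ ↓│↱ ↓│     │
│ │ └─┤ ╷ ╵ ╷ ├───╴ │
│ │↳ ↓│↑│↳ ↑│↓│↱ → ↓│
│ ├─╴ ╵ ├───┤ ╵ ┌─╴ │
│ │  ↳ ↑│   │↳ ↑│↓ ↲│
│ └─┬─┬─┘ ╷ ├───┤ ╶─┤
│   │ │   │ │   │↳ ↓│
├─╴ │ ╵ ╷ └─┘ ╷ └─╴ │
│   │   │     │↓ ← ↲│
│ ╶─┼───┴─────┤ ┌───┤
│   │         │↓│   │
├─╴ │ ╶─┬───╴ │ │ ╷ │
│   │   │     │↓│ │ │
│ ╶─┴─╴ │ ┌───┤ └─┤ │
│       │ │   │↳ ↓│ │
│ ╶─────┤ │ ╷ └─╴ ╵ │
│       │ │ │    P  │
└───────┴─┴─┴───────┘

Path to Q:

┌───┬───┬─────────┬─┐
│A ↓│   │↓ ← ← ↰  │ │
│ ╷ │ ╷ ╵ ╶───┐ ╷ ╵ │
│ │↓│ │  ↳ Q  │↑│   │
│ │ │ ├───┬───┤ └───┤
│ │↓│ │↱ ↓│↱ ↓│↑ ← ↰│
│ │ └─┤ ╷ ╵ ╷ ├───╴ │
│ │↳ ↓│↑│↳ ↑│↓│↱ → ↑│
│ ├─╴ ╵ ├───┤ ╵ ┌─╴ │
│ │  ↳ ↑│   │↳ ↑│   │
│ └─┬─┬─┘ ╷ ├───┤ ╶─┤
│   │ │   │ │   │   │
├─╴ │ ╵ ╷ └─┘ ╷ └─╴ │
│   │   │     │     │
│ ╶─┼───┴─────┤ ┌───┤
│   │         │ │   │
├─╴ │ ╶─┬───╴ │ │ ╷ │
│   │   │     │ │ │ │
│ ╶─┴─╴ │ ┌───┤ └─┤ │
│       │ │   │   │ │
│ ╶─────┤ │ ╷ └─╴ ╵ │
│       │ │ │       │
└───────┴─┴─┴───────┘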